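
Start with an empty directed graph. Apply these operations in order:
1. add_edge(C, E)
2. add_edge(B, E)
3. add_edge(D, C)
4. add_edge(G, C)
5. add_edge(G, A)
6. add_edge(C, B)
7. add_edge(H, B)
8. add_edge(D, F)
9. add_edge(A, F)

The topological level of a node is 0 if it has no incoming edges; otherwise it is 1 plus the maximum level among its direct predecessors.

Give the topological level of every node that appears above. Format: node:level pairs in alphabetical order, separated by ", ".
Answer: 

Answer: A:1, B:2, C:1, D:0, E:3, F:2, G:0, H:0

Derivation:
Op 1: add_edge(C, E). Edges now: 1
Op 2: add_edge(B, E). Edges now: 2
Op 3: add_edge(D, C). Edges now: 3
Op 4: add_edge(G, C). Edges now: 4
Op 5: add_edge(G, A). Edges now: 5
Op 6: add_edge(C, B). Edges now: 6
Op 7: add_edge(H, B). Edges now: 7
Op 8: add_edge(D, F). Edges now: 8
Op 9: add_edge(A, F). Edges now: 9
Compute levels (Kahn BFS):
  sources (in-degree 0): D, G, H
  process D: level=0
    D->C: in-degree(C)=1, level(C)>=1
    D->F: in-degree(F)=1, level(F)>=1
  process G: level=0
    G->A: in-degree(A)=0, level(A)=1, enqueue
    G->C: in-degree(C)=0, level(C)=1, enqueue
  process H: level=0
    H->B: in-degree(B)=1, level(B)>=1
  process A: level=1
    A->F: in-degree(F)=0, level(F)=2, enqueue
  process C: level=1
    C->B: in-degree(B)=0, level(B)=2, enqueue
    C->E: in-degree(E)=1, level(E)>=2
  process F: level=2
  process B: level=2
    B->E: in-degree(E)=0, level(E)=3, enqueue
  process E: level=3
All levels: A:1, B:2, C:1, D:0, E:3, F:2, G:0, H:0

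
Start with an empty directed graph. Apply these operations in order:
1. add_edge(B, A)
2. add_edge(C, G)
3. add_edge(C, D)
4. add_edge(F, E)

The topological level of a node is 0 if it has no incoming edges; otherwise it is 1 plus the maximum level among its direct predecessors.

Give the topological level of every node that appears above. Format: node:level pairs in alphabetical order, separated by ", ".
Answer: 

Answer: A:1, B:0, C:0, D:1, E:1, F:0, G:1

Derivation:
Op 1: add_edge(B, A). Edges now: 1
Op 2: add_edge(C, G). Edges now: 2
Op 3: add_edge(C, D). Edges now: 3
Op 4: add_edge(F, E). Edges now: 4
Compute levels (Kahn BFS):
  sources (in-degree 0): B, C, F
  process B: level=0
    B->A: in-degree(A)=0, level(A)=1, enqueue
  process C: level=0
    C->D: in-degree(D)=0, level(D)=1, enqueue
    C->G: in-degree(G)=0, level(G)=1, enqueue
  process F: level=0
    F->E: in-degree(E)=0, level(E)=1, enqueue
  process A: level=1
  process D: level=1
  process G: level=1
  process E: level=1
All levels: A:1, B:0, C:0, D:1, E:1, F:0, G:1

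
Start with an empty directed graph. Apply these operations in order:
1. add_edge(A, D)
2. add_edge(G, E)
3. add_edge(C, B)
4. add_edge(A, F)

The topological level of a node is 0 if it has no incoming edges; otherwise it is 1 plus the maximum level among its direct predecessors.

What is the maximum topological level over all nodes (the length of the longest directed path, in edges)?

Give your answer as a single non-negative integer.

Answer: 1

Derivation:
Op 1: add_edge(A, D). Edges now: 1
Op 2: add_edge(G, E). Edges now: 2
Op 3: add_edge(C, B). Edges now: 3
Op 4: add_edge(A, F). Edges now: 4
Compute levels (Kahn BFS):
  sources (in-degree 0): A, C, G
  process A: level=0
    A->D: in-degree(D)=0, level(D)=1, enqueue
    A->F: in-degree(F)=0, level(F)=1, enqueue
  process C: level=0
    C->B: in-degree(B)=0, level(B)=1, enqueue
  process G: level=0
    G->E: in-degree(E)=0, level(E)=1, enqueue
  process D: level=1
  process F: level=1
  process B: level=1
  process E: level=1
All levels: A:0, B:1, C:0, D:1, E:1, F:1, G:0
max level = 1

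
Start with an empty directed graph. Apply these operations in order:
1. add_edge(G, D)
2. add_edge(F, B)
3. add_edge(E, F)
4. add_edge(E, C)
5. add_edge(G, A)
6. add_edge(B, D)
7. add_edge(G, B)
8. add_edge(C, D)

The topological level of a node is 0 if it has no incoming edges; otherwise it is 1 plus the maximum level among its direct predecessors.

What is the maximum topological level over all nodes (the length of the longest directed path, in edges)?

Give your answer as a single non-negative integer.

Op 1: add_edge(G, D). Edges now: 1
Op 2: add_edge(F, B). Edges now: 2
Op 3: add_edge(E, F). Edges now: 3
Op 4: add_edge(E, C). Edges now: 4
Op 5: add_edge(G, A). Edges now: 5
Op 6: add_edge(B, D). Edges now: 6
Op 7: add_edge(G, B). Edges now: 7
Op 8: add_edge(C, D). Edges now: 8
Compute levels (Kahn BFS):
  sources (in-degree 0): E, G
  process E: level=0
    E->C: in-degree(C)=0, level(C)=1, enqueue
    E->F: in-degree(F)=0, level(F)=1, enqueue
  process G: level=0
    G->A: in-degree(A)=0, level(A)=1, enqueue
    G->B: in-degree(B)=1, level(B)>=1
    G->D: in-degree(D)=2, level(D)>=1
  process C: level=1
    C->D: in-degree(D)=1, level(D)>=2
  process F: level=1
    F->B: in-degree(B)=0, level(B)=2, enqueue
  process A: level=1
  process B: level=2
    B->D: in-degree(D)=0, level(D)=3, enqueue
  process D: level=3
All levels: A:1, B:2, C:1, D:3, E:0, F:1, G:0
max level = 3

Answer: 3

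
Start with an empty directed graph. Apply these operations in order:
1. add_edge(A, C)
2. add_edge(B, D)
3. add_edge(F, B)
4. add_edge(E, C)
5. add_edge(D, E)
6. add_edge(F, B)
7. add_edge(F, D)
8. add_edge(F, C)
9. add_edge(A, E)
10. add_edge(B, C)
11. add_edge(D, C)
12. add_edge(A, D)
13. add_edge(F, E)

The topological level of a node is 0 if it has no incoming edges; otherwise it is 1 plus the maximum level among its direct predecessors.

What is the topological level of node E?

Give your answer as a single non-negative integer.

Answer: 3

Derivation:
Op 1: add_edge(A, C). Edges now: 1
Op 2: add_edge(B, D). Edges now: 2
Op 3: add_edge(F, B). Edges now: 3
Op 4: add_edge(E, C). Edges now: 4
Op 5: add_edge(D, E). Edges now: 5
Op 6: add_edge(F, B) (duplicate, no change). Edges now: 5
Op 7: add_edge(F, D). Edges now: 6
Op 8: add_edge(F, C). Edges now: 7
Op 9: add_edge(A, E). Edges now: 8
Op 10: add_edge(B, C). Edges now: 9
Op 11: add_edge(D, C). Edges now: 10
Op 12: add_edge(A, D). Edges now: 11
Op 13: add_edge(F, E). Edges now: 12
Compute levels (Kahn BFS):
  sources (in-degree 0): A, F
  process A: level=0
    A->C: in-degree(C)=4, level(C)>=1
    A->D: in-degree(D)=2, level(D)>=1
    A->E: in-degree(E)=2, level(E)>=1
  process F: level=0
    F->B: in-degree(B)=0, level(B)=1, enqueue
    F->C: in-degree(C)=3, level(C)>=1
    F->D: in-degree(D)=1, level(D)>=1
    F->E: in-degree(E)=1, level(E)>=1
  process B: level=1
    B->C: in-degree(C)=2, level(C)>=2
    B->D: in-degree(D)=0, level(D)=2, enqueue
  process D: level=2
    D->C: in-degree(C)=1, level(C)>=3
    D->E: in-degree(E)=0, level(E)=3, enqueue
  process E: level=3
    E->C: in-degree(C)=0, level(C)=4, enqueue
  process C: level=4
All levels: A:0, B:1, C:4, D:2, E:3, F:0
level(E) = 3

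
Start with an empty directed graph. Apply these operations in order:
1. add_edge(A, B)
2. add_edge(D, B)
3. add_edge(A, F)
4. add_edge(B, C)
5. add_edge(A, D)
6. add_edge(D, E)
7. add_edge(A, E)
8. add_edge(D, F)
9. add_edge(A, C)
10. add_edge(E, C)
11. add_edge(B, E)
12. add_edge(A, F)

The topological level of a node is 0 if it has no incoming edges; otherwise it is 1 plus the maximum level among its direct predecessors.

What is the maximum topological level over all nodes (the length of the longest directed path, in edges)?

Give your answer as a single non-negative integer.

Op 1: add_edge(A, B). Edges now: 1
Op 2: add_edge(D, B). Edges now: 2
Op 3: add_edge(A, F). Edges now: 3
Op 4: add_edge(B, C). Edges now: 4
Op 5: add_edge(A, D). Edges now: 5
Op 6: add_edge(D, E). Edges now: 6
Op 7: add_edge(A, E). Edges now: 7
Op 8: add_edge(D, F). Edges now: 8
Op 9: add_edge(A, C). Edges now: 9
Op 10: add_edge(E, C). Edges now: 10
Op 11: add_edge(B, E). Edges now: 11
Op 12: add_edge(A, F) (duplicate, no change). Edges now: 11
Compute levels (Kahn BFS):
  sources (in-degree 0): A
  process A: level=0
    A->B: in-degree(B)=1, level(B)>=1
    A->C: in-degree(C)=2, level(C)>=1
    A->D: in-degree(D)=0, level(D)=1, enqueue
    A->E: in-degree(E)=2, level(E)>=1
    A->F: in-degree(F)=1, level(F)>=1
  process D: level=1
    D->B: in-degree(B)=0, level(B)=2, enqueue
    D->E: in-degree(E)=1, level(E)>=2
    D->F: in-degree(F)=0, level(F)=2, enqueue
  process B: level=2
    B->C: in-degree(C)=1, level(C)>=3
    B->E: in-degree(E)=0, level(E)=3, enqueue
  process F: level=2
  process E: level=3
    E->C: in-degree(C)=0, level(C)=4, enqueue
  process C: level=4
All levels: A:0, B:2, C:4, D:1, E:3, F:2
max level = 4

Answer: 4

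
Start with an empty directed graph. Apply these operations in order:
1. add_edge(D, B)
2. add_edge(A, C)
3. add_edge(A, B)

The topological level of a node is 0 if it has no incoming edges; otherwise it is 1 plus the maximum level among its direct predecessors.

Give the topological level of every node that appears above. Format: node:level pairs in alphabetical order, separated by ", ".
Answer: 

Op 1: add_edge(D, B). Edges now: 1
Op 2: add_edge(A, C). Edges now: 2
Op 3: add_edge(A, B). Edges now: 3
Compute levels (Kahn BFS):
  sources (in-degree 0): A, D
  process A: level=0
    A->B: in-degree(B)=1, level(B)>=1
    A->C: in-degree(C)=0, level(C)=1, enqueue
  process D: level=0
    D->B: in-degree(B)=0, level(B)=1, enqueue
  process C: level=1
  process B: level=1
All levels: A:0, B:1, C:1, D:0

Answer: A:0, B:1, C:1, D:0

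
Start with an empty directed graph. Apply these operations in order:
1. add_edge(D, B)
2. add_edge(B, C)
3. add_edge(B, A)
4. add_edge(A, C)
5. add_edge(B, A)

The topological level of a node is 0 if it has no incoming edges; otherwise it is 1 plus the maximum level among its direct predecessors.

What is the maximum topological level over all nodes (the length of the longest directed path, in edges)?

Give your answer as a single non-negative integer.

Answer: 3

Derivation:
Op 1: add_edge(D, B). Edges now: 1
Op 2: add_edge(B, C). Edges now: 2
Op 3: add_edge(B, A). Edges now: 3
Op 4: add_edge(A, C). Edges now: 4
Op 5: add_edge(B, A) (duplicate, no change). Edges now: 4
Compute levels (Kahn BFS):
  sources (in-degree 0): D
  process D: level=0
    D->B: in-degree(B)=0, level(B)=1, enqueue
  process B: level=1
    B->A: in-degree(A)=0, level(A)=2, enqueue
    B->C: in-degree(C)=1, level(C)>=2
  process A: level=2
    A->C: in-degree(C)=0, level(C)=3, enqueue
  process C: level=3
All levels: A:2, B:1, C:3, D:0
max level = 3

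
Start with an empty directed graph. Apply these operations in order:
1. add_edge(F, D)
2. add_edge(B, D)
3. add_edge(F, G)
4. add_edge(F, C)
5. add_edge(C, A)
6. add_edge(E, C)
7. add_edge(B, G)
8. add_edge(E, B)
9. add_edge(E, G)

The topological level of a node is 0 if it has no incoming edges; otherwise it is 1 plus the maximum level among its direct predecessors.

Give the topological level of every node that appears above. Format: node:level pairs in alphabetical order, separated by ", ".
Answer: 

Answer: A:2, B:1, C:1, D:2, E:0, F:0, G:2

Derivation:
Op 1: add_edge(F, D). Edges now: 1
Op 2: add_edge(B, D). Edges now: 2
Op 3: add_edge(F, G). Edges now: 3
Op 4: add_edge(F, C). Edges now: 4
Op 5: add_edge(C, A). Edges now: 5
Op 6: add_edge(E, C). Edges now: 6
Op 7: add_edge(B, G). Edges now: 7
Op 8: add_edge(E, B). Edges now: 8
Op 9: add_edge(E, G). Edges now: 9
Compute levels (Kahn BFS):
  sources (in-degree 0): E, F
  process E: level=0
    E->B: in-degree(B)=0, level(B)=1, enqueue
    E->C: in-degree(C)=1, level(C)>=1
    E->G: in-degree(G)=2, level(G)>=1
  process F: level=0
    F->C: in-degree(C)=0, level(C)=1, enqueue
    F->D: in-degree(D)=1, level(D)>=1
    F->G: in-degree(G)=1, level(G)>=1
  process B: level=1
    B->D: in-degree(D)=0, level(D)=2, enqueue
    B->G: in-degree(G)=0, level(G)=2, enqueue
  process C: level=1
    C->A: in-degree(A)=0, level(A)=2, enqueue
  process D: level=2
  process G: level=2
  process A: level=2
All levels: A:2, B:1, C:1, D:2, E:0, F:0, G:2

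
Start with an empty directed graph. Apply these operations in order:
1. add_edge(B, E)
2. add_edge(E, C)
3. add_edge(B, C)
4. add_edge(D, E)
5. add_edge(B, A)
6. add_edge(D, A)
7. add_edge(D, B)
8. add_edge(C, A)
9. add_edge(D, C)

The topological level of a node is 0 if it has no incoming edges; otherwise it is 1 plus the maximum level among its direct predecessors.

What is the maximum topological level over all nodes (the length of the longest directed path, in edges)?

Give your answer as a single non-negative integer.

Answer: 4

Derivation:
Op 1: add_edge(B, E). Edges now: 1
Op 2: add_edge(E, C). Edges now: 2
Op 3: add_edge(B, C). Edges now: 3
Op 4: add_edge(D, E). Edges now: 4
Op 5: add_edge(B, A). Edges now: 5
Op 6: add_edge(D, A). Edges now: 6
Op 7: add_edge(D, B). Edges now: 7
Op 8: add_edge(C, A). Edges now: 8
Op 9: add_edge(D, C). Edges now: 9
Compute levels (Kahn BFS):
  sources (in-degree 0): D
  process D: level=0
    D->A: in-degree(A)=2, level(A)>=1
    D->B: in-degree(B)=0, level(B)=1, enqueue
    D->C: in-degree(C)=2, level(C)>=1
    D->E: in-degree(E)=1, level(E)>=1
  process B: level=1
    B->A: in-degree(A)=1, level(A)>=2
    B->C: in-degree(C)=1, level(C)>=2
    B->E: in-degree(E)=0, level(E)=2, enqueue
  process E: level=2
    E->C: in-degree(C)=0, level(C)=3, enqueue
  process C: level=3
    C->A: in-degree(A)=0, level(A)=4, enqueue
  process A: level=4
All levels: A:4, B:1, C:3, D:0, E:2
max level = 4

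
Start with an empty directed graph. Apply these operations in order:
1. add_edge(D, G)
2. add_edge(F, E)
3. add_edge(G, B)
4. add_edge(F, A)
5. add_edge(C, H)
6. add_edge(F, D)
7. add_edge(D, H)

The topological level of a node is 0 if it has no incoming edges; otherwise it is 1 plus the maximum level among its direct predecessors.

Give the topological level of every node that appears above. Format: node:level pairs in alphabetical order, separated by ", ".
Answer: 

Op 1: add_edge(D, G). Edges now: 1
Op 2: add_edge(F, E). Edges now: 2
Op 3: add_edge(G, B). Edges now: 3
Op 4: add_edge(F, A). Edges now: 4
Op 5: add_edge(C, H). Edges now: 5
Op 6: add_edge(F, D). Edges now: 6
Op 7: add_edge(D, H). Edges now: 7
Compute levels (Kahn BFS):
  sources (in-degree 0): C, F
  process C: level=0
    C->H: in-degree(H)=1, level(H)>=1
  process F: level=0
    F->A: in-degree(A)=0, level(A)=1, enqueue
    F->D: in-degree(D)=0, level(D)=1, enqueue
    F->E: in-degree(E)=0, level(E)=1, enqueue
  process A: level=1
  process D: level=1
    D->G: in-degree(G)=0, level(G)=2, enqueue
    D->H: in-degree(H)=0, level(H)=2, enqueue
  process E: level=1
  process G: level=2
    G->B: in-degree(B)=0, level(B)=3, enqueue
  process H: level=2
  process B: level=3
All levels: A:1, B:3, C:0, D:1, E:1, F:0, G:2, H:2

Answer: A:1, B:3, C:0, D:1, E:1, F:0, G:2, H:2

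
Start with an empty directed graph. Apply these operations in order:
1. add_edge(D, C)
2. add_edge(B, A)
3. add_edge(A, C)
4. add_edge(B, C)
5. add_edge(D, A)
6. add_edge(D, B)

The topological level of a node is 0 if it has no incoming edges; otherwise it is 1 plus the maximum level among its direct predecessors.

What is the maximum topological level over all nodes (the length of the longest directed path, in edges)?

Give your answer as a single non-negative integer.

Answer: 3

Derivation:
Op 1: add_edge(D, C). Edges now: 1
Op 2: add_edge(B, A). Edges now: 2
Op 3: add_edge(A, C). Edges now: 3
Op 4: add_edge(B, C). Edges now: 4
Op 5: add_edge(D, A). Edges now: 5
Op 6: add_edge(D, B). Edges now: 6
Compute levels (Kahn BFS):
  sources (in-degree 0): D
  process D: level=0
    D->A: in-degree(A)=1, level(A)>=1
    D->B: in-degree(B)=0, level(B)=1, enqueue
    D->C: in-degree(C)=2, level(C)>=1
  process B: level=1
    B->A: in-degree(A)=0, level(A)=2, enqueue
    B->C: in-degree(C)=1, level(C)>=2
  process A: level=2
    A->C: in-degree(C)=0, level(C)=3, enqueue
  process C: level=3
All levels: A:2, B:1, C:3, D:0
max level = 3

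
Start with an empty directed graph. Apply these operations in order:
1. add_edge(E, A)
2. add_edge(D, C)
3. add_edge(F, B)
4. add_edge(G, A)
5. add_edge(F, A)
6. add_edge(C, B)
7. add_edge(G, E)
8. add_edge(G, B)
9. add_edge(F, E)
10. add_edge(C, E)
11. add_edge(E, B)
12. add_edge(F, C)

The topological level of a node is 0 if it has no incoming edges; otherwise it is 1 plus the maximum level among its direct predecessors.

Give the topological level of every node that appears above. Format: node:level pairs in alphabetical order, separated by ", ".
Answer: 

Answer: A:3, B:3, C:1, D:0, E:2, F:0, G:0

Derivation:
Op 1: add_edge(E, A). Edges now: 1
Op 2: add_edge(D, C). Edges now: 2
Op 3: add_edge(F, B). Edges now: 3
Op 4: add_edge(G, A). Edges now: 4
Op 5: add_edge(F, A). Edges now: 5
Op 6: add_edge(C, B). Edges now: 6
Op 7: add_edge(G, E). Edges now: 7
Op 8: add_edge(G, B). Edges now: 8
Op 9: add_edge(F, E). Edges now: 9
Op 10: add_edge(C, E). Edges now: 10
Op 11: add_edge(E, B). Edges now: 11
Op 12: add_edge(F, C). Edges now: 12
Compute levels (Kahn BFS):
  sources (in-degree 0): D, F, G
  process D: level=0
    D->C: in-degree(C)=1, level(C)>=1
  process F: level=0
    F->A: in-degree(A)=2, level(A)>=1
    F->B: in-degree(B)=3, level(B)>=1
    F->C: in-degree(C)=0, level(C)=1, enqueue
    F->E: in-degree(E)=2, level(E)>=1
  process G: level=0
    G->A: in-degree(A)=1, level(A)>=1
    G->B: in-degree(B)=2, level(B)>=1
    G->E: in-degree(E)=1, level(E)>=1
  process C: level=1
    C->B: in-degree(B)=1, level(B)>=2
    C->E: in-degree(E)=0, level(E)=2, enqueue
  process E: level=2
    E->A: in-degree(A)=0, level(A)=3, enqueue
    E->B: in-degree(B)=0, level(B)=3, enqueue
  process A: level=3
  process B: level=3
All levels: A:3, B:3, C:1, D:0, E:2, F:0, G:0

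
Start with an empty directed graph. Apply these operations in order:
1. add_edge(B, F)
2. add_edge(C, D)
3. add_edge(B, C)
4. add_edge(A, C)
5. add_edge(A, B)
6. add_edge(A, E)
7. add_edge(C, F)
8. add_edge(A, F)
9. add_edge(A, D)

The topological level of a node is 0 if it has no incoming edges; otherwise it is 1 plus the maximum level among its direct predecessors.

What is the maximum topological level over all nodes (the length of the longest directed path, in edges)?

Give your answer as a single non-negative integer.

Op 1: add_edge(B, F). Edges now: 1
Op 2: add_edge(C, D). Edges now: 2
Op 3: add_edge(B, C). Edges now: 3
Op 4: add_edge(A, C). Edges now: 4
Op 5: add_edge(A, B). Edges now: 5
Op 6: add_edge(A, E). Edges now: 6
Op 7: add_edge(C, F). Edges now: 7
Op 8: add_edge(A, F). Edges now: 8
Op 9: add_edge(A, D). Edges now: 9
Compute levels (Kahn BFS):
  sources (in-degree 0): A
  process A: level=0
    A->B: in-degree(B)=0, level(B)=1, enqueue
    A->C: in-degree(C)=1, level(C)>=1
    A->D: in-degree(D)=1, level(D)>=1
    A->E: in-degree(E)=0, level(E)=1, enqueue
    A->F: in-degree(F)=2, level(F)>=1
  process B: level=1
    B->C: in-degree(C)=0, level(C)=2, enqueue
    B->F: in-degree(F)=1, level(F)>=2
  process E: level=1
  process C: level=2
    C->D: in-degree(D)=0, level(D)=3, enqueue
    C->F: in-degree(F)=0, level(F)=3, enqueue
  process D: level=3
  process F: level=3
All levels: A:0, B:1, C:2, D:3, E:1, F:3
max level = 3

Answer: 3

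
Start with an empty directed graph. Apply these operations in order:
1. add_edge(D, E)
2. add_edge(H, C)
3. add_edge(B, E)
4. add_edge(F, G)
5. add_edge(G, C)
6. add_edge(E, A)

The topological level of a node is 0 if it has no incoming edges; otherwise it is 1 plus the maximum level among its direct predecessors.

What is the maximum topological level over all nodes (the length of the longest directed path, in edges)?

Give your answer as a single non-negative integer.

Op 1: add_edge(D, E). Edges now: 1
Op 2: add_edge(H, C). Edges now: 2
Op 3: add_edge(B, E). Edges now: 3
Op 4: add_edge(F, G). Edges now: 4
Op 5: add_edge(G, C). Edges now: 5
Op 6: add_edge(E, A). Edges now: 6
Compute levels (Kahn BFS):
  sources (in-degree 0): B, D, F, H
  process B: level=0
    B->E: in-degree(E)=1, level(E)>=1
  process D: level=0
    D->E: in-degree(E)=0, level(E)=1, enqueue
  process F: level=0
    F->G: in-degree(G)=0, level(G)=1, enqueue
  process H: level=0
    H->C: in-degree(C)=1, level(C)>=1
  process E: level=1
    E->A: in-degree(A)=0, level(A)=2, enqueue
  process G: level=1
    G->C: in-degree(C)=0, level(C)=2, enqueue
  process A: level=2
  process C: level=2
All levels: A:2, B:0, C:2, D:0, E:1, F:0, G:1, H:0
max level = 2

Answer: 2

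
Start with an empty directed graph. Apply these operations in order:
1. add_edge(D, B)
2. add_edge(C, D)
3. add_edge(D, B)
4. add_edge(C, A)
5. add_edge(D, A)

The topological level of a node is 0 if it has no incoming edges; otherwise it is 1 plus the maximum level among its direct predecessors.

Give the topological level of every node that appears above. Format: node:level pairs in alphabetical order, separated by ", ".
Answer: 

Answer: A:2, B:2, C:0, D:1

Derivation:
Op 1: add_edge(D, B). Edges now: 1
Op 2: add_edge(C, D). Edges now: 2
Op 3: add_edge(D, B) (duplicate, no change). Edges now: 2
Op 4: add_edge(C, A). Edges now: 3
Op 5: add_edge(D, A). Edges now: 4
Compute levels (Kahn BFS):
  sources (in-degree 0): C
  process C: level=0
    C->A: in-degree(A)=1, level(A)>=1
    C->D: in-degree(D)=0, level(D)=1, enqueue
  process D: level=1
    D->A: in-degree(A)=0, level(A)=2, enqueue
    D->B: in-degree(B)=0, level(B)=2, enqueue
  process A: level=2
  process B: level=2
All levels: A:2, B:2, C:0, D:1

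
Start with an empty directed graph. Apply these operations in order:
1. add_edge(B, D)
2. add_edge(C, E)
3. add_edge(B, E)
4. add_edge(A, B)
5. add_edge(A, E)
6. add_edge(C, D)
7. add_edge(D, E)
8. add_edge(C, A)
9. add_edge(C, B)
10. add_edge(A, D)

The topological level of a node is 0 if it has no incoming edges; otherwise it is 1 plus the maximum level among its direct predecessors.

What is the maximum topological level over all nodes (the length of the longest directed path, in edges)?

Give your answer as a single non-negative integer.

Answer: 4

Derivation:
Op 1: add_edge(B, D). Edges now: 1
Op 2: add_edge(C, E). Edges now: 2
Op 3: add_edge(B, E). Edges now: 3
Op 4: add_edge(A, B). Edges now: 4
Op 5: add_edge(A, E). Edges now: 5
Op 6: add_edge(C, D). Edges now: 6
Op 7: add_edge(D, E). Edges now: 7
Op 8: add_edge(C, A). Edges now: 8
Op 9: add_edge(C, B). Edges now: 9
Op 10: add_edge(A, D). Edges now: 10
Compute levels (Kahn BFS):
  sources (in-degree 0): C
  process C: level=0
    C->A: in-degree(A)=0, level(A)=1, enqueue
    C->B: in-degree(B)=1, level(B)>=1
    C->D: in-degree(D)=2, level(D)>=1
    C->E: in-degree(E)=3, level(E)>=1
  process A: level=1
    A->B: in-degree(B)=0, level(B)=2, enqueue
    A->D: in-degree(D)=1, level(D)>=2
    A->E: in-degree(E)=2, level(E)>=2
  process B: level=2
    B->D: in-degree(D)=0, level(D)=3, enqueue
    B->E: in-degree(E)=1, level(E)>=3
  process D: level=3
    D->E: in-degree(E)=0, level(E)=4, enqueue
  process E: level=4
All levels: A:1, B:2, C:0, D:3, E:4
max level = 4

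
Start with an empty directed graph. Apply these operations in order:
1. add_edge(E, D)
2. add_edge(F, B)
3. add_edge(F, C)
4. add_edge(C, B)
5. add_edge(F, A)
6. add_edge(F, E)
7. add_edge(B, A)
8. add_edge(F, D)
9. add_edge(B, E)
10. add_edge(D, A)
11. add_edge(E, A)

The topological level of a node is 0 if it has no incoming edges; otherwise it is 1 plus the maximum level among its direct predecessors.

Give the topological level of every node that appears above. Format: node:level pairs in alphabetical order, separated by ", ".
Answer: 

Op 1: add_edge(E, D). Edges now: 1
Op 2: add_edge(F, B). Edges now: 2
Op 3: add_edge(F, C). Edges now: 3
Op 4: add_edge(C, B). Edges now: 4
Op 5: add_edge(F, A). Edges now: 5
Op 6: add_edge(F, E). Edges now: 6
Op 7: add_edge(B, A). Edges now: 7
Op 8: add_edge(F, D). Edges now: 8
Op 9: add_edge(B, E). Edges now: 9
Op 10: add_edge(D, A). Edges now: 10
Op 11: add_edge(E, A). Edges now: 11
Compute levels (Kahn BFS):
  sources (in-degree 0): F
  process F: level=0
    F->A: in-degree(A)=3, level(A)>=1
    F->B: in-degree(B)=1, level(B)>=1
    F->C: in-degree(C)=0, level(C)=1, enqueue
    F->D: in-degree(D)=1, level(D)>=1
    F->E: in-degree(E)=1, level(E)>=1
  process C: level=1
    C->B: in-degree(B)=0, level(B)=2, enqueue
  process B: level=2
    B->A: in-degree(A)=2, level(A)>=3
    B->E: in-degree(E)=0, level(E)=3, enqueue
  process E: level=3
    E->A: in-degree(A)=1, level(A)>=4
    E->D: in-degree(D)=0, level(D)=4, enqueue
  process D: level=4
    D->A: in-degree(A)=0, level(A)=5, enqueue
  process A: level=5
All levels: A:5, B:2, C:1, D:4, E:3, F:0

Answer: A:5, B:2, C:1, D:4, E:3, F:0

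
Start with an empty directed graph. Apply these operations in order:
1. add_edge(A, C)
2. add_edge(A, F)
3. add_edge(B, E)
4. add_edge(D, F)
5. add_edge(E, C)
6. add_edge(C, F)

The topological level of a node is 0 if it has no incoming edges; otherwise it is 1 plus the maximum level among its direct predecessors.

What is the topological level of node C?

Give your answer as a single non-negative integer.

Answer: 2

Derivation:
Op 1: add_edge(A, C). Edges now: 1
Op 2: add_edge(A, F). Edges now: 2
Op 3: add_edge(B, E). Edges now: 3
Op 4: add_edge(D, F). Edges now: 4
Op 5: add_edge(E, C). Edges now: 5
Op 6: add_edge(C, F). Edges now: 6
Compute levels (Kahn BFS):
  sources (in-degree 0): A, B, D
  process A: level=0
    A->C: in-degree(C)=1, level(C)>=1
    A->F: in-degree(F)=2, level(F)>=1
  process B: level=0
    B->E: in-degree(E)=0, level(E)=1, enqueue
  process D: level=0
    D->F: in-degree(F)=1, level(F)>=1
  process E: level=1
    E->C: in-degree(C)=0, level(C)=2, enqueue
  process C: level=2
    C->F: in-degree(F)=0, level(F)=3, enqueue
  process F: level=3
All levels: A:0, B:0, C:2, D:0, E:1, F:3
level(C) = 2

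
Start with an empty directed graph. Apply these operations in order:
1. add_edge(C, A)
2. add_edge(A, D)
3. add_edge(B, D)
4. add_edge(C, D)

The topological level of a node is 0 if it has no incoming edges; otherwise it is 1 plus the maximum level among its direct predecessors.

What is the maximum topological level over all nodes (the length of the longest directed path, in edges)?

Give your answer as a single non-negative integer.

Answer: 2

Derivation:
Op 1: add_edge(C, A). Edges now: 1
Op 2: add_edge(A, D). Edges now: 2
Op 3: add_edge(B, D). Edges now: 3
Op 4: add_edge(C, D). Edges now: 4
Compute levels (Kahn BFS):
  sources (in-degree 0): B, C
  process B: level=0
    B->D: in-degree(D)=2, level(D)>=1
  process C: level=0
    C->A: in-degree(A)=0, level(A)=1, enqueue
    C->D: in-degree(D)=1, level(D)>=1
  process A: level=1
    A->D: in-degree(D)=0, level(D)=2, enqueue
  process D: level=2
All levels: A:1, B:0, C:0, D:2
max level = 2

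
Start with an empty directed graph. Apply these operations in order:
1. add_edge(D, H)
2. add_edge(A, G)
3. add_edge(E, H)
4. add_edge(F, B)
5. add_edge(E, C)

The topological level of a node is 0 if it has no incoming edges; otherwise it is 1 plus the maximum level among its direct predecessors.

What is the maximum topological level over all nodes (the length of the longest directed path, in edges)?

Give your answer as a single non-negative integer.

Op 1: add_edge(D, H). Edges now: 1
Op 2: add_edge(A, G). Edges now: 2
Op 3: add_edge(E, H). Edges now: 3
Op 4: add_edge(F, B). Edges now: 4
Op 5: add_edge(E, C). Edges now: 5
Compute levels (Kahn BFS):
  sources (in-degree 0): A, D, E, F
  process A: level=0
    A->G: in-degree(G)=0, level(G)=1, enqueue
  process D: level=0
    D->H: in-degree(H)=1, level(H)>=1
  process E: level=0
    E->C: in-degree(C)=0, level(C)=1, enqueue
    E->H: in-degree(H)=0, level(H)=1, enqueue
  process F: level=0
    F->B: in-degree(B)=0, level(B)=1, enqueue
  process G: level=1
  process C: level=1
  process H: level=1
  process B: level=1
All levels: A:0, B:1, C:1, D:0, E:0, F:0, G:1, H:1
max level = 1

Answer: 1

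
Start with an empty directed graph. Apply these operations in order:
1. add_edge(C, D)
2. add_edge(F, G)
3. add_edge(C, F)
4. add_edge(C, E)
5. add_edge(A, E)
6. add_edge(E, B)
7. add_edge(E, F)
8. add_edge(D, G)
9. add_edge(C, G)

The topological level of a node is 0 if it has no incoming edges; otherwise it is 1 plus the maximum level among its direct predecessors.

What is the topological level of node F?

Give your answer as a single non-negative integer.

Op 1: add_edge(C, D). Edges now: 1
Op 2: add_edge(F, G). Edges now: 2
Op 3: add_edge(C, F). Edges now: 3
Op 4: add_edge(C, E). Edges now: 4
Op 5: add_edge(A, E). Edges now: 5
Op 6: add_edge(E, B). Edges now: 6
Op 7: add_edge(E, F). Edges now: 7
Op 8: add_edge(D, G). Edges now: 8
Op 9: add_edge(C, G). Edges now: 9
Compute levels (Kahn BFS):
  sources (in-degree 0): A, C
  process A: level=0
    A->E: in-degree(E)=1, level(E)>=1
  process C: level=0
    C->D: in-degree(D)=0, level(D)=1, enqueue
    C->E: in-degree(E)=0, level(E)=1, enqueue
    C->F: in-degree(F)=1, level(F)>=1
    C->G: in-degree(G)=2, level(G)>=1
  process D: level=1
    D->G: in-degree(G)=1, level(G)>=2
  process E: level=1
    E->B: in-degree(B)=0, level(B)=2, enqueue
    E->F: in-degree(F)=0, level(F)=2, enqueue
  process B: level=2
  process F: level=2
    F->G: in-degree(G)=0, level(G)=3, enqueue
  process G: level=3
All levels: A:0, B:2, C:0, D:1, E:1, F:2, G:3
level(F) = 2

Answer: 2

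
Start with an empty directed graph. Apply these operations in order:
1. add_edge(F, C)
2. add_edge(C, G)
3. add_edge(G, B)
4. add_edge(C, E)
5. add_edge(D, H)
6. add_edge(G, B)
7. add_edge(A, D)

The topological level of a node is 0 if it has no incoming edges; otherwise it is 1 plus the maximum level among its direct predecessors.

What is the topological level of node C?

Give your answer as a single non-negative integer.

Op 1: add_edge(F, C). Edges now: 1
Op 2: add_edge(C, G). Edges now: 2
Op 3: add_edge(G, B). Edges now: 3
Op 4: add_edge(C, E). Edges now: 4
Op 5: add_edge(D, H). Edges now: 5
Op 6: add_edge(G, B) (duplicate, no change). Edges now: 5
Op 7: add_edge(A, D). Edges now: 6
Compute levels (Kahn BFS):
  sources (in-degree 0): A, F
  process A: level=0
    A->D: in-degree(D)=0, level(D)=1, enqueue
  process F: level=0
    F->C: in-degree(C)=0, level(C)=1, enqueue
  process D: level=1
    D->H: in-degree(H)=0, level(H)=2, enqueue
  process C: level=1
    C->E: in-degree(E)=0, level(E)=2, enqueue
    C->G: in-degree(G)=0, level(G)=2, enqueue
  process H: level=2
  process E: level=2
  process G: level=2
    G->B: in-degree(B)=0, level(B)=3, enqueue
  process B: level=3
All levels: A:0, B:3, C:1, D:1, E:2, F:0, G:2, H:2
level(C) = 1

Answer: 1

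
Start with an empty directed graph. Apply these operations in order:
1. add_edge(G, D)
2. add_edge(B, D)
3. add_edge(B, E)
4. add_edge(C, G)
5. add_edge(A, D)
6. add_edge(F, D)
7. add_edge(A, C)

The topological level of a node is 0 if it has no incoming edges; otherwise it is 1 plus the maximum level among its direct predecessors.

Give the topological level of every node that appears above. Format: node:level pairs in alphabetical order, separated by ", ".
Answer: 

Answer: A:0, B:0, C:1, D:3, E:1, F:0, G:2

Derivation:
Op 1: add_edge(G, D). Edges now: 1
Op 2: add_edge(B, D). Edges now: 2
Op 3: add_edge(B, E). Edges now: 3
Op 4: add_edge(C, G). Edges now: 4
Op 5: add_edge(A, D). Edges now: 5
Op 6: add_edge(F, D). Edges now: 6
Op 7: add_edge(A, C). Edges now: 7
Compute levels (Kahn BFS):
  sources (in-degree 0): A, B, F
  process A: level=0
    A->C: in-degree(C)=0, level(C)=1, enqueue
    A->D: in-degree(D)=3, level(D)>=1
  process B: level=0
    B->D: in-degree(D)=2, level(D)>=1
    B->E: in-degree(E)=0, level(E)=1, enqueue
  process F: level=0
    F->D: in-degree(D)=1, level(D)>=1
  process C: level=1
    C->G: in-degree(G)=0, level(G)=2, enqueue
  process E: level=1
  process G: level=2
    G->D: in-degree(D)=0, level(D)=3, enqueue
  process D: level=3
All levels: A:0, B:0, C:1, D:3, E:1, F:0, G:2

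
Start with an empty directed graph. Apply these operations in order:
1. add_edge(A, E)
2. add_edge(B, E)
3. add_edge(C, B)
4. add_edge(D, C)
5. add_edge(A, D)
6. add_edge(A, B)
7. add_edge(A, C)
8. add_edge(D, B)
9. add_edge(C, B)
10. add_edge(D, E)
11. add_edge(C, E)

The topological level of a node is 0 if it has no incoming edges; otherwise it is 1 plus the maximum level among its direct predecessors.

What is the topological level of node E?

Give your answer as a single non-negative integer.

Op 1: add_edge(A, E). Edges now: 1
Op 2: add_edge(B, E). Edges now: 2
Op 3: add_edge(C, B). Edges now: 3
Op 4: add_edge(D, C). Edges now: 4
Op 5: add_edge(A, D). Edges now: 5
Op 6: add_edge(A, B). Edges now: 6
Op 7: add_edge(A, C). Edges now: 7
Op 8: add_edge(D, B). Edges now: 8
Op 9: add_edge(C, B) (duplicate, no change). Edges now: 8
Op 10: add_edge(D, E). Edges now: 9
Op 11: add_edge(C, E). Edges now: 10
Compute levels (Kahn BFS):
  sources (in-degree 0): A
  process A: level=0
    A->B: in-degree(B)=2, level(B)>=1
    A->C: in-degree(C)=1, level(C)>=1
    A->D: in-degree(D)=0, level(D)=1, enqueue
    A->E: in-degree(E)=3, level(E)>=1
  process D: level=1
    D->B: in-degree(B)=1, level(B)>=2
    D->C: in-degree(C)=0, level(C)=2, enqueue
    D->E: in-degree(E)=2, level(E)>=2
  process C: level=2
    C->B: in-degree(B)=0, level(B)=3, enqueue
    C->E: in-degree(E)=1, level(E)>=3
  process B: level=3
    B->E: in-degree(E)=0, level(E)=4, enqueue
  process E: level=4
All levels: A:0, B:3, C:2, D:1, E:4
level(E) = 4

Answer: 4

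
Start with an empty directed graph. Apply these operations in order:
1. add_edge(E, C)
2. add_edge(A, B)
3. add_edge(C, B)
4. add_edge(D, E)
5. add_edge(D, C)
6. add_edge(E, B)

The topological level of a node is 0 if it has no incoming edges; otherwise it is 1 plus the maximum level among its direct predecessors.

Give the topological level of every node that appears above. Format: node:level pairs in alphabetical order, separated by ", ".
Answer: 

Op 1: add_edge(E, C). Edges now: 1
Op 2: add_edge(A, B). Edges now: 2
Op 3: add_edge(C, B). Edges now: 3
Op 4: add_edge(D, E). Edges now: 4
Op 5: add_edge(D, C). Edges now: 5
Op 6: add_edge(E, B). Edges now: 6
Compute levels (Kahn BFS):
  sources (in-degree 0): A, D
  process A: level=0
    A->B: in-degree(B)=2, level(B)>=1
  process D: level=0
    D->C: in-degree(C)=1, level(C)>=1
    D->E: in-degree(E)=0, level(E)=1, enqueue
  process E: level=1
    E->B: in-degree(B)=1, level(B)>=2
    E->C: in-degree(C)=0, level(C)=2, enqueue
  process C: level=2
    C->B: in-degree(B)=0, level(B)=3, enqueue
  process B: level=3
All levels: A:0, B:3, C:2, D:0, E:1

Answer: A:0, B:3, C:2, D:0, E:1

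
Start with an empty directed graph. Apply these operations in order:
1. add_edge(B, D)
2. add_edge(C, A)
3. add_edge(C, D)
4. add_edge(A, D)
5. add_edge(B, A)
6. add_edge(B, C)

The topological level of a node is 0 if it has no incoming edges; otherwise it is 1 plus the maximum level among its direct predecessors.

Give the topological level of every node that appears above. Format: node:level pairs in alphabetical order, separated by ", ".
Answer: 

Answer: A:2, B:0, C:1, D:3

Derivation:
Op 1: add_edge(B, D). Edges now: 1
Op 2: add_edge(C, A). Edges now: 2
Op 3: add_edge(C, D). Edges now: 3
Op 4: add_edge(A, D). Edges now: 4
Op 5: add_edge(B, A). Edges now: 5
Op 6: add_edge(B, C). Edges now: 6
Compute levels (Kahn BFS):
  sources (in-degree 0): B
  process B: level=0
    B->A: in-degree(A)=1, level(A)>=1
    B->C: in-degree(C)=0, level(C)=1, enqueue
    B->D: in-degree(D)=2, level(D)>=1
  process C: level=1
    C->A: in-degree(A)=0, level(A)=2, enqueue
    C->D: in-degree(D)=1, level(D)>=2
  process A: level=2
    A->D: in-degree(D)=0, level(D)=3, enqueue
  process D: level=3
All levels: A:2, B:0, C:1, D:3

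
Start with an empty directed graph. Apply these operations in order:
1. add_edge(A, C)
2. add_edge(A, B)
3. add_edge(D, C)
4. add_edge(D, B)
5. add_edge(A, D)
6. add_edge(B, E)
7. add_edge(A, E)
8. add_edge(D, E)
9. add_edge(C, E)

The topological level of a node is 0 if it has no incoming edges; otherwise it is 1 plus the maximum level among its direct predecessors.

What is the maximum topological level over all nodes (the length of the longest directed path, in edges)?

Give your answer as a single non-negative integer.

Op 1: add_edge(A, C). Edges now: 1
Op 2: add_edge(A, B). Edges now: 2
Op 3: add_edge(D, C). Edges now: 3
Op 4: add_edge(D, B). Edges now: 4
Op 5: add_edge(A, D). Edges now: 5
Op 6: add_edge(B, E). Edges now: 6
Op 7: add_edge(A, E). Edges now: 7
Op 8: add_edge(D, E). Edges now: 8
Op 9: add_edge(C, E). Edges now: 9
Compute levels (Kahn BFS):
  sources (in-degree 0): A
  process A: level=0
    A->B: in-degree(B)=1, level(B)>=1
    A->C: in-degree(C)=1, level(C)>=1
    A->D: in-degree(D)=0, level(D)=1, enqueue
    A->E: in-degree(E)=3, level(E)>=1
  process D: level=1
    D->B: in-degree(B)=0, level(B)=2, enqueue
    D->C: in-degree(C)=0, level(C)=2, enqueue
    D->E: in-degree(E)=2, level(E)>=2
  process B: level=2
    B->E: in-degree(E)=1, level(E)>=3
  process C: level=2
    C->E: in-degree(E)=0, level(E)=3, enqueue
  process E: level=3
All levels: A:0, B:2, C:2, D:1, E:3
max level = 3

Answer: 3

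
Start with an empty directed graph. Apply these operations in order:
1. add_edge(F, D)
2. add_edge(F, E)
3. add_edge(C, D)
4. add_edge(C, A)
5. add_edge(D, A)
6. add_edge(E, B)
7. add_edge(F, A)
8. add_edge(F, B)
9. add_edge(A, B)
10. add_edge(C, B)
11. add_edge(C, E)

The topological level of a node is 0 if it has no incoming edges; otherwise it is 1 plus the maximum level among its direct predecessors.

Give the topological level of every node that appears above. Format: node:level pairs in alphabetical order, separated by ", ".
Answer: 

Answer: A:2, B:3, C:0, D:1, E:1, F:0

Derivation:
Op 1: add_edge(F, D). Edges now: 1
Op 2: add_edge(F, E). Edges now: 2
Op 3: add_edge(C, D). Edges now: 3
Op 4: add_edge(C, A). Edges now: 4
Op 5: add_edge(D, A). Edges now: 5
Op 6: add_edge(E, B). Edges now: 6
Op 7: add_edge(F, A). Edges now: 7
Op 8: add_edge(F, B). Edges now: 8
Op 9: add_edge(A, B). Edges now: 9
Op 10: add_edge(C, B). Edges now: 10
Op 11: add_edge(C, E). Edges now: 11
Compute levels (Kahn BFS):
  sources (in-degree 0): C, F
  process C: level=0
    C->A: in-degree(A)=2, level(A)>=1
    C->B: in-degree(B)=3, level(B)>=1
    C->D: in-degree(D)=1, level(D)>=1
    C->E: in-degree(E)=1, level(E)>=1
  process F: level=0
    F->A: in-degree(A)=1, level(A)>=1
    F->B: in-degree(B)=2, level(B)>=1
    F->D: in-degree(D)=0, level(D)=1, enqueue
    F->E: in-degree(E)=0, level(E)=1, enqueue
  process D: level=1
    D->A: in-degree(A)=0, level(A)=2, enqueue
  process E: level=1
    E->B: in-degree(B)=1, level(B)>=2
  process A: level=2
    A->B: in-degree(B)=0, level(B)=3, enqueue
  process B: level=3
All levels: A:2, B:3, C:0, D:1, E:1, F:0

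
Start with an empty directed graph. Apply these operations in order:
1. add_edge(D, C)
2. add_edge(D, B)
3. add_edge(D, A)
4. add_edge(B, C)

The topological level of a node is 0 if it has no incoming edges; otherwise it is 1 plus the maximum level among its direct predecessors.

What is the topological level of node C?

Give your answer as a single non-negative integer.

Op 1: add_edge(D, C). Edges now: 1
Op 2: add_edge(D, B). Edges now: 2
Op 3: add_edge(D, A). Edges now: 3
Op 4: add_edge(B, C). Edges now: 4
Compute levels (Kahn BFS):
  sources (in-degree 0): D
  process D: level=0
    D->A: in-degree(A)=0, level(A)=1, enqueue
    D->B: in-degree(B)=0, level(B)=1, enqueue
    D->C: in-degree(C)=1, level(C)>=1
  process A: level=1
  process B: level=1
    B->C: in-degree(C)=0, level(C)=2, enqueue
  process C: level=2
All levels: A:1, B:1, C:2, D:0
level(C) = 2

Answer: 2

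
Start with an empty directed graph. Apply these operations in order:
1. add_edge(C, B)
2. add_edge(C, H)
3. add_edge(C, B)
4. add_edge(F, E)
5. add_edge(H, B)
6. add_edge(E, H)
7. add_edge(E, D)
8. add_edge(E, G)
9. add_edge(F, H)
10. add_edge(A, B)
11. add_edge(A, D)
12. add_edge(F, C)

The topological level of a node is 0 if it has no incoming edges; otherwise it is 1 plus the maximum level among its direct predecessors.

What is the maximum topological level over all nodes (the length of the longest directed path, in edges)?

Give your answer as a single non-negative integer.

Op 1: add_edge(C, B). Edges now: 1
Op 2: add_edge(C, H). Edges now: 2
Op 3: add_edge(C, B) (duplicate, no change). Edges now: 2
Op 4: add_edge(F, E). Edges now: 3
Op 5: add_edge(H, B). Edges now: 4
Op 6: add_edge(E, H). Edges now: 5
Op 7: add_edge(E, D). Edges now: 6
Op 8: add_edge(E, G). Edges now: 7
Op 9: add_edge(F, H). Edges now: 8
Op 10: add_edge(A, B). Edges now: 9
Op 11: add_edge(A, D). Edges now: 10
Op 12: add_edge(F, C). Edges now: 11
Compute levels (Kahn BFS):
  sources (in-degree 0): A, F
  process A: level=0
    A->B: in-degree(B)=2, level(B)>=1
    A->D: in-degree(D)=1, level(D)>=1
  process F: level=0
    F->C: in-degree(C)=0, level(C)=1, enqueue
    F->E: in-degree(E)=0, level(E)=1, enqueue
    F->H: in-degree(H)=2, level(H)>=1
  process C: level=1
    C->B: in-degree(B)=1, level(B)>=2
    C->H: in-degree(H)=1, level(H)>=2
  process E: level=1
    E->D: in-degree(D)=0, level(D)=2, enqueue
    E->G: in-degree(G)=0, level(G)=2, enqueue
    E->H: in-degree(H)=0, level(H)=2, enqueue
  process D: level=2
  process G: level=2
  process H: level=2
    H->B: in-degree(B)=0, level(B)=3, enqueue
  process B: level=3
All levels: A:0, B:3, C:1, D:2, E:1, F:0, G:2, H:2
max level = 3

Answer: 3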